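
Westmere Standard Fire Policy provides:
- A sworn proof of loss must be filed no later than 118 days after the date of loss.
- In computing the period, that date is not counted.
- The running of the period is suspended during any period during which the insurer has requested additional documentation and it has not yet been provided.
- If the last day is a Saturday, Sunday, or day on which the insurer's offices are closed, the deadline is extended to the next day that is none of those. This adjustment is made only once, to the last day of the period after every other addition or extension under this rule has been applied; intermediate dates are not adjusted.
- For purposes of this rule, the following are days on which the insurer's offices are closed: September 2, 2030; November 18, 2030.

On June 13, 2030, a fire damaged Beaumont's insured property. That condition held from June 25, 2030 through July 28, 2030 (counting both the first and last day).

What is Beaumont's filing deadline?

November 12, 2030

118 days after June 13, 2030 is October 9, 2030.
From June 25, 2030 through July 28, 2030 inclusive is 34 days; tolling adds 34 days: October 9, 2030 + 34 days = November 12, 2030.
November 12, 2030 is a Tuesday and not a day on which the insurer's offices are closed, so no extension applies.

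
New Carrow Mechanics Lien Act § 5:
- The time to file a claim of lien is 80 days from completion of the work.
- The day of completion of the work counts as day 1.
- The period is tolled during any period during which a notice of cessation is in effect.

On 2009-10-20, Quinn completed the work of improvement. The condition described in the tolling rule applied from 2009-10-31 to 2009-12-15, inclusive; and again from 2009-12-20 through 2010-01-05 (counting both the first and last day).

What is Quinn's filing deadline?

March 11, 2010

Counting 2009-10-20 as day 1, day 80 is January 7, 2010.
From October 31, 2009 through December 15, 2009 inclusive is 46 days; tolling adds 46 days: January 7, 2010 + 46 days = February 22, 2010.
From December 20, 2009 through January 5, 2010 inclusive is 17 days; tolling adds 17 days: February 22, 2010 + 17 days = March 11, 2010.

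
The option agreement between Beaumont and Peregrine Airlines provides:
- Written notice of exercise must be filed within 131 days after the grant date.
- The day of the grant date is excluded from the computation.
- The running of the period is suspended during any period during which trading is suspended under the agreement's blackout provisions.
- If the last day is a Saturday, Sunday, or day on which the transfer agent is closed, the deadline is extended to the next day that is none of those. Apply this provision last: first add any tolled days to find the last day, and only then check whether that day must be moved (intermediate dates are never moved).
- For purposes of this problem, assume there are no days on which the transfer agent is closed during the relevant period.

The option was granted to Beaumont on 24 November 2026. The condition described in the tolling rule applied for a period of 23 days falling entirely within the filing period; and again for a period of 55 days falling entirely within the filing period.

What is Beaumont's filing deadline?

131 days after 24 November 2026 is April 4, 2027.
Tolling adds 23 days: April 4, 2027 + 23 days = April 27, 2027.
Tolling adds 55 days: April 27, 2027 + 55 days = June 21, 2027.
June 21, 2027 is a Monday and not a day on which the transfer agent is closed, so no extension applies.

June 21, 2027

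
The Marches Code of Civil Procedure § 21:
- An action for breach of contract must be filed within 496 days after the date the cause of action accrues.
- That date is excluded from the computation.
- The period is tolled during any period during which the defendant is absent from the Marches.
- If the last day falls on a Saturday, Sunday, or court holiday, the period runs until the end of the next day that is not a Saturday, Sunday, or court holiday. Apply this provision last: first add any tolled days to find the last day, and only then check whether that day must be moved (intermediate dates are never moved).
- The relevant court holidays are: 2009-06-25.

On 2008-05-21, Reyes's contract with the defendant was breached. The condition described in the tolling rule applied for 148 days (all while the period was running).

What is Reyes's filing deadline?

February 24, 2010

496 days after 2008-05-21 is September 29, 2009.
Tolling adds 148 days: September 29, 2009 + 148 days = February 24, 2010.
February 24, 2010 is a Wednesday and not a court holiday, so no extension applies.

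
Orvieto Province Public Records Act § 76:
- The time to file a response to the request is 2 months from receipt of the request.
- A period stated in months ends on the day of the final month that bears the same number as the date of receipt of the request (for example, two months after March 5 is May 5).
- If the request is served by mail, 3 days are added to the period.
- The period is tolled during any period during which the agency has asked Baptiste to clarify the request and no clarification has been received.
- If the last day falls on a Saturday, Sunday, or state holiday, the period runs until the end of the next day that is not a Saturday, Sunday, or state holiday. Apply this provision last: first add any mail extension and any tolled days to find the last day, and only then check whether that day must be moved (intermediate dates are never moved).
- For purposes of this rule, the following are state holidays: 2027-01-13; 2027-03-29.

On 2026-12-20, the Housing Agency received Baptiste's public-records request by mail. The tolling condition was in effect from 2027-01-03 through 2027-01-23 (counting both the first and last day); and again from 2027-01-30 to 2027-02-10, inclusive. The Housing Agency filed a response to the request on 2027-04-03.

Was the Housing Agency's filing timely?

No

2 months after 2026-12-20 is February 20, 2027.
Service was by mail, adding 3 days: February 20, 2027 + 3 days = February 23, 2027.
From January 3, 2027 through January 23, 2027 inclusive is 21 days; tolling adds 21 days: February 23, 2027 + 21 days = March 16, 2027.
From January 30, 2027 through February 10, 2027 inclusive is 12 days; tolling adds 12 days: March 16, 2027 + 12 days = March 28, 2027.
March 28, 2027 is Sunday; March 29, 2027 is a listed holiday. The next qualifying day is March 30, 2027.
The deadline is March 30, 2027; the filing on April 3, 2027 is after that date.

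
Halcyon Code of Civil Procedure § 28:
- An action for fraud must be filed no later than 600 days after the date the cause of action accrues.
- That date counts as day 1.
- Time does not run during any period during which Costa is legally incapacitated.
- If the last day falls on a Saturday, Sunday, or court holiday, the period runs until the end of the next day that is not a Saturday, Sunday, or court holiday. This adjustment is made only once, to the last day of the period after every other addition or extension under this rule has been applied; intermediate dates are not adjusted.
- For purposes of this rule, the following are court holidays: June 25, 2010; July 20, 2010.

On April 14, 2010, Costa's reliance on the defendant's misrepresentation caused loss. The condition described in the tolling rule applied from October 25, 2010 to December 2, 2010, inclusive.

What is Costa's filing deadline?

January 12, 2012

Counting April 14, 2010 as day 1, day 600 is December 4, 2011.
From October 25, 2010 through December 2, 2010 inclusive is 39 days; tolling adds 39 days: December 4, 2011 + 39 days = January 12, 2012.
January 12, 2012 is a Thursday and not a court holiday, so no extension applies.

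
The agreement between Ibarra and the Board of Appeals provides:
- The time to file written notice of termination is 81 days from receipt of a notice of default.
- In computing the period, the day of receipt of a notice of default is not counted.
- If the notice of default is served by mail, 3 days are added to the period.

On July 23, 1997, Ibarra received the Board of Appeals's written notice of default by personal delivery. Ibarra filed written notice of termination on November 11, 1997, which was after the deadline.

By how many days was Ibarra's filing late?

81 days after July 23, 1997 is October 12, 1997.
Service was not by mail, so no mail extension applies.
The deadline is October 12, 1997; from October 12, 1997 to November 11, 1997 is 30 days.

30 days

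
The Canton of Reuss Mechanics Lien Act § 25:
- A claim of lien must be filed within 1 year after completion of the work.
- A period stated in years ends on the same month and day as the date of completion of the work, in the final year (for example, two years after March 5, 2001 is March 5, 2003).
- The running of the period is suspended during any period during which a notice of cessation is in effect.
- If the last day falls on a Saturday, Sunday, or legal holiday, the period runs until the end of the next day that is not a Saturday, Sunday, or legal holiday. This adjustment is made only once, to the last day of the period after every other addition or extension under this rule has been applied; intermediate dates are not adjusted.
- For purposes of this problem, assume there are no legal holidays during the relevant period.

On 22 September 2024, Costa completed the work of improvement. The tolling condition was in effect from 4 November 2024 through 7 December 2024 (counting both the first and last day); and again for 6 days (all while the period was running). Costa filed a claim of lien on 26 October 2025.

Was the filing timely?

1 year after 22 September 2024 is September 22, 2025.
From November 4, 2024 through December 7, 2024 inclusive is 34 days; tolling adds 34 days: September 22, 2025 + 34 days = October 26, 2025.
Tolling adds 6 days: October 26, 2025 + 6 days = November 1, 2025.
November 1, 2025 is Saturday; November 2, 2025 is Sunday. The next qualifying day is November 3, 2025.
The deadline is November 3, 2025; the filing on October 26, 2025 is on or before that date.

Yes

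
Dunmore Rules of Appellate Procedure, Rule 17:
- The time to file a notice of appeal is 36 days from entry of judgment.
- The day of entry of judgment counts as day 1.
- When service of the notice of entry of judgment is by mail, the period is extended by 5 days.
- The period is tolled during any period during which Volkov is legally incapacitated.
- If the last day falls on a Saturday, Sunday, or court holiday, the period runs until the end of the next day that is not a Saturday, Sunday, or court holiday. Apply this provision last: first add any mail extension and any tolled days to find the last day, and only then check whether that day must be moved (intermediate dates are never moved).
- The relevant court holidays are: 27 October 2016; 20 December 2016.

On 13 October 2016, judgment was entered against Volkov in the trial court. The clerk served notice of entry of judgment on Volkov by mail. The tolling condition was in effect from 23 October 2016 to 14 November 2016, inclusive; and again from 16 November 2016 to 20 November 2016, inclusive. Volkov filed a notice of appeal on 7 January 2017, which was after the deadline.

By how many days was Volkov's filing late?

17 days

Counting 13 October 2016 as day 1, day 36 is November 17, 2016.
Service was by mail, adding 5 days: November 17, 2016 + 5 days = November 22, 2016.
From October 23, 2016 through November 14, 2016 inclusive is 23 days; tolling adds 23 days: November 22, 2016 + 23 days = December 15, 2016.
From November 16, 2016 through November 20, 2016 inclusive is 5 days; tolling adds 5 days: December 15, 2016 + 5 days = December 20, 2016.
December 20, 2016 is a listed holiday. The next qualifying day is December 21, 2016.
The deadline is December 21, 2016; from December 21, 2016 to January 7, 2017 is 17 days.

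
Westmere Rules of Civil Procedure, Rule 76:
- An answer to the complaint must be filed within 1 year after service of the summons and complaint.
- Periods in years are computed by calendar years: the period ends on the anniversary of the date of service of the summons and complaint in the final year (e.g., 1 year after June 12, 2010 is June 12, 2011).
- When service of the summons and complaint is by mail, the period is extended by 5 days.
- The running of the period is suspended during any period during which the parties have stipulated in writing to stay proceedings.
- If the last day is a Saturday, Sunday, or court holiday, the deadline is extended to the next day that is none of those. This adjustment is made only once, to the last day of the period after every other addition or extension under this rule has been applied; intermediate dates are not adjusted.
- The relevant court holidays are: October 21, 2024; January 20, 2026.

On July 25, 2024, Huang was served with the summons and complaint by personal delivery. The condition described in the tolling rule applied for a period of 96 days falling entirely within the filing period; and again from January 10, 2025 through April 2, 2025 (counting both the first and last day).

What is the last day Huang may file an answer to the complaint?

January 21, 2026

1 year after July 25, 2024 is July 25, 2025.
Service was not by mail, so no mail extension applies.
Tolling adds 96 days: July 25, 2025 + 96 days = October 29, 2025.
From January 10, 2025 through April 2, 2025 inclusive is 83 days; tolling adds 83 days: October 29, 2025 + 83 days = January 20, 2026.
January 20, 2026 is a listed holiday. The next qualifying day is January 21, 2026.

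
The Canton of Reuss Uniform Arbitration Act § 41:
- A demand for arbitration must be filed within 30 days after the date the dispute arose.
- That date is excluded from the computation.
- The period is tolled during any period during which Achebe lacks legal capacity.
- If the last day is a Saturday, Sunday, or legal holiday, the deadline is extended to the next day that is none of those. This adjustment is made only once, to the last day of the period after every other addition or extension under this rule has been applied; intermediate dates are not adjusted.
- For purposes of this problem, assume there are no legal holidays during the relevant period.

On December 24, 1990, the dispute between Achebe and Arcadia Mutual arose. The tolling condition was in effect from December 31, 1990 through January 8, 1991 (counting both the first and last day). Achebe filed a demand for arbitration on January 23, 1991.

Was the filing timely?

30 days after December 24, 1990 is January 23, 1991.
From December 31, 1990 through January 8, 1991 inclusive is 9 days; tolling adds 9 days: January 23, 1991 + 9 days = February 1, 1991.
February 1, 1991 is a Friday and not a legal holiday, so no extension applies.
The deadline is February 1, 1991; the filing on January 23, 1991 is on or before that date.

Yes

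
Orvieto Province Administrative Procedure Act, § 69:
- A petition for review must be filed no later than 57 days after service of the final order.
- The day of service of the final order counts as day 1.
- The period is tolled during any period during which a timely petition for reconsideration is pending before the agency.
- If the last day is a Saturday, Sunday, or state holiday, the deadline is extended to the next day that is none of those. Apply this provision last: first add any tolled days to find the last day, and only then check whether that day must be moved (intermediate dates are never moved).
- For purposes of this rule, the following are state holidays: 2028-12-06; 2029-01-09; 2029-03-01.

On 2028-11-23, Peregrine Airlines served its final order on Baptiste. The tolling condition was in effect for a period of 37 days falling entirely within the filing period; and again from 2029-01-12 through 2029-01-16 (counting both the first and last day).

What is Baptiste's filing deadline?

Counting 2028-11-23 as day 1, day 57 is January 18, 2029.
Tolling adds 37 days: January 18, 2029 + 37 days = February 24, 2029.
From January 12, 2029 through January 16, 2029 inclusive is 5 days; tolling adds 5 days: February 24, 2029 + 5 days = March 1, 2029.
March 1, 2029 is a listed holiday. The next qualifying day is March 2, 2029.

March 2, 2029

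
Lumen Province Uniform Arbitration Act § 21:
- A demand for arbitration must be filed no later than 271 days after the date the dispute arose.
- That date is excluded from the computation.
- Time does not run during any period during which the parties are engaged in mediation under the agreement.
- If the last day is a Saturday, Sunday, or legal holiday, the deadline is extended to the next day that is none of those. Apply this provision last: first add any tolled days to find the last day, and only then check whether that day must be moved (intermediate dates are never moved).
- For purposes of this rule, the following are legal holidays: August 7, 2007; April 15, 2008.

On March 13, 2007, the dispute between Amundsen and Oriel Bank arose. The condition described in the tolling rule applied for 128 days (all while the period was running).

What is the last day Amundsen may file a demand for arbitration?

April 16, 2008

271 days after March 13, 2007 is December 9, 2007.
Tolling adds 128 days: December 9, 2007 + 128 days = April 15, 2008.
April 15, 2008 is a listed holiday. The next qualifying day is April 16, 2008.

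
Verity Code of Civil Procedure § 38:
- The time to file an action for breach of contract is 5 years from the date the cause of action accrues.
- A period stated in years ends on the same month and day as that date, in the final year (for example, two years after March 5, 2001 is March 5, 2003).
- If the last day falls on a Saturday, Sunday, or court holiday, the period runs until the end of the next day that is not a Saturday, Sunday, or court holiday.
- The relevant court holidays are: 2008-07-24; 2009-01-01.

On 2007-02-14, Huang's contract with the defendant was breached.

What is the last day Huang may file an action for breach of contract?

5 years after 2007-02-14 is February 14, 2012.
February 14, 2012 is a Tuesday and not a court holiday, so no extension applies.

February 14, 2012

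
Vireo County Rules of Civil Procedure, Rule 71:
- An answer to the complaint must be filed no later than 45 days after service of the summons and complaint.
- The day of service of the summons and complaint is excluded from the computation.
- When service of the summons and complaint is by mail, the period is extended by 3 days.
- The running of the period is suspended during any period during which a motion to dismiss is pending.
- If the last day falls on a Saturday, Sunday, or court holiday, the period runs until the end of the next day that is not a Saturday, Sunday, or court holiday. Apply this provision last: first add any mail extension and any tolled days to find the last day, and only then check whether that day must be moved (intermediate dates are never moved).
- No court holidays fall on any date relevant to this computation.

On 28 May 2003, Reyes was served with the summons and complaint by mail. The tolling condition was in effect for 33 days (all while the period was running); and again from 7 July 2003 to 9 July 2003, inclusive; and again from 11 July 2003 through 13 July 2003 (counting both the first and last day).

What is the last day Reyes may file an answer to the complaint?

August 25, 2003

45 days after 28 May 2003 is July 12, 2003.
Service was by mail, adding 3 days: July 12, 2003 + 3 days = July 15, 2003.
Tolling adds 33 days: July 15, 2003 + 33 days = August 17, 2003.
From July 7, 2003 through July 9, 2003 inclusive is 3 days; tolling adds 3 days: August 17, 2003 + 3 days = August 20, 2003.
From July 11, 2003 through July 13, 2003 inclusive is 3 days; tolling adds 3 days: August 20, 2003 + 3 days = August 23, 2003.
August 23, 2003 is Saturday; August 24, 2003 is Sunday. The next qualifying day is August 25, 2003.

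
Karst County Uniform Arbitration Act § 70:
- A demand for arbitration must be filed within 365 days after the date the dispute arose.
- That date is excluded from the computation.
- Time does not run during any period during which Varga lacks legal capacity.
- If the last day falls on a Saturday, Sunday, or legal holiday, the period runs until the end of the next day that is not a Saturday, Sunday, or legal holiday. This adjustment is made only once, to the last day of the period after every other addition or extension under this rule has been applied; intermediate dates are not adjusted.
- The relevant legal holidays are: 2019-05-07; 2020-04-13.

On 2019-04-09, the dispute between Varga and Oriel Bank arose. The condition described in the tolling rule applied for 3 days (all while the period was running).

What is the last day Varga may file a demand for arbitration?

365 days after 2019-04-09 is April 8, 2020.
Tolling adds 3 days: April 8, 2020 + 3 days = April 11, 2020.
April 11, 2020 is Saturday; April 12, 2020 is Sunday; April 13, 2020 is a listed holiday. The next qualifying day is April 14, 2020.

April 14, 2020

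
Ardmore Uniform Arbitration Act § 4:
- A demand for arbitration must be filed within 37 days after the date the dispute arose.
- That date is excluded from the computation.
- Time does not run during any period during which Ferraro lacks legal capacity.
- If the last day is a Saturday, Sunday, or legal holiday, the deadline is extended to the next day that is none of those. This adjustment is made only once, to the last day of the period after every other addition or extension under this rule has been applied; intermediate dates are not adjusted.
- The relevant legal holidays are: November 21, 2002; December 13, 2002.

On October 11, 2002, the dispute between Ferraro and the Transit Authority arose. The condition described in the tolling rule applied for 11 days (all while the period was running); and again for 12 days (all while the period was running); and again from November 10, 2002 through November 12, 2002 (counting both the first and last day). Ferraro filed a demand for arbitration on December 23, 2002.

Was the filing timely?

No

37 days after October 11, 2002 is November 17, 2002.
Tolling adds 11 days: November 17, 2002 + 11 days = November 28, 2002.
Tolling adds 12 days: November 28, 2002 + 12 days = December 10, 2002.
From November 10, 2002 through November 12, 2002 inclusive is 3 days; tolling adds 3 days: December 10, 2002 + 3 days = December 13, 2002.
December 13, 2002 is a listed holiday; December 14, 2002 is Saturday; December 15, 2002 is Sunday. The next qualifying day is December 16, 2002.
The deadline is December 16, 2002; the filing on December 23, 2002 is after that date.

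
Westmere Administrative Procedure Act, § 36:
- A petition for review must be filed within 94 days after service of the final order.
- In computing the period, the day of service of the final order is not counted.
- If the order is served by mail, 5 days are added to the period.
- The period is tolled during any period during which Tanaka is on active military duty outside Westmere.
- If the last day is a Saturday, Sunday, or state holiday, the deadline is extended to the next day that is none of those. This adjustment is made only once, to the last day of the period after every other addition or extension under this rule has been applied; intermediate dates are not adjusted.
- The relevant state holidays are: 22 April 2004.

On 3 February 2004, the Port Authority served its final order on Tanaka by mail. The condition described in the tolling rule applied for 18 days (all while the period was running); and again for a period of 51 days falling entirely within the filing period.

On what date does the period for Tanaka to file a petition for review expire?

94 days after 3 February 2004 is May 7, 2004.
Service was by mail, adding 5 days: May 7, 2004 + 5 days = May 12, 2004.
Tolling adds 18 days: May 12, 2004 + 18 days = May 30, 2004.
Tolling adds 51 days: May 30, 2004 + 51 days = July 20, 2004.
July 20, 2004 is a Tuesday and not a state holiday, so no extension applies.

July 20, 2004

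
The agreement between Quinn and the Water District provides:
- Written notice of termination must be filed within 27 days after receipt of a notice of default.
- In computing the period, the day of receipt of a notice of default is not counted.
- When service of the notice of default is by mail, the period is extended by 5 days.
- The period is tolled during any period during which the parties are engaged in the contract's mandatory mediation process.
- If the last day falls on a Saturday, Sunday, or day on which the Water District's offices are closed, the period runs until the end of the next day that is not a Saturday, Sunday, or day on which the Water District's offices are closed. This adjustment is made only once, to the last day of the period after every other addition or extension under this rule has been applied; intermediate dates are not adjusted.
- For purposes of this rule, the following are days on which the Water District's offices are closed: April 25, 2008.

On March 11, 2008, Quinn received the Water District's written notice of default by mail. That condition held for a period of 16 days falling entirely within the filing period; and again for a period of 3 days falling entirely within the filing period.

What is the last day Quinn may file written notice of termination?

May 1, 2008

27 days after March 11, 2008 is April 7, 2008.
Service was by mail, adding 5 days: April 7, 2008 + 5 days = April 12, 2008.
Tolling adds 16 days: April 12, 2008 + 16 days = April 28, 2008.
Tolling adds 3 days: April 28, 2008 + 3 days = May 1, 2008.
May 1, 2008 is a Thursday and not a day on which the Water District's offices are closed, so no extension applies.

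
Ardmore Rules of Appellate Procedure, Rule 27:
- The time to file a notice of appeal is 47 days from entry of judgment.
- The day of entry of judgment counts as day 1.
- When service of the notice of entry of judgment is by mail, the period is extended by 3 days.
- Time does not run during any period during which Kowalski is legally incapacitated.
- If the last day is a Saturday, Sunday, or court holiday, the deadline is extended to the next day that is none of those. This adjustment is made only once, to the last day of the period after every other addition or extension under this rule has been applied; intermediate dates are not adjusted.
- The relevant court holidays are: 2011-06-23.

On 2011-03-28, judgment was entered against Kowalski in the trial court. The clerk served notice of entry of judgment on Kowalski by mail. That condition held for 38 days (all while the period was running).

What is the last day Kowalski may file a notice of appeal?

Counting 2011-03-28 as day 1, day 47 is May 13, 2011.
Service was by mail, adding 3 days: May 13, 2011 + 3 days = May 16, 2011.
Tolling adds 38 days: May 16, 2011 + 38 days = June 23, 2011.
June 23, 2011 is a listed holiday. The next qualifying day is June 24, 2011.

June 24, 2011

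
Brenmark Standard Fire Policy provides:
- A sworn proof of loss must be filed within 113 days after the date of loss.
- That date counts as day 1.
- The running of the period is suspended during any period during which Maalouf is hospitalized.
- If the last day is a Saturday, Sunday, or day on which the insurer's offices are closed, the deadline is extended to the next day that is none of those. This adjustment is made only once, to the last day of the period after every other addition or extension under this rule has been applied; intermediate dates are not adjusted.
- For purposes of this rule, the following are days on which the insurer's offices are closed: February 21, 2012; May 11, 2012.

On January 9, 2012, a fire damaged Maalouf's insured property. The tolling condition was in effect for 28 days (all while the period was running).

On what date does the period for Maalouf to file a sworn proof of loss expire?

May 28, 2012

Counting January 9, 2012 as day 1, day 113 is April 30, 2012.
Tolling adds 28 days: April 30, 2012 + 28 days = May 28, 2012.
May 28, 2012 is a Monday and not a day on which the insurer's offices are closed, so no extension applies.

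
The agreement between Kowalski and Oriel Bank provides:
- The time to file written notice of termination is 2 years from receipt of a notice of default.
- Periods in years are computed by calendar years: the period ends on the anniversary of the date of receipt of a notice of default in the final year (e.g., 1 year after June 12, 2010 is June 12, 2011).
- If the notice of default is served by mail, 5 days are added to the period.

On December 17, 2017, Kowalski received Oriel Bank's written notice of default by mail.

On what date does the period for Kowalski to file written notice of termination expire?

December 22, 2019

2 years after December 17, 2017 is December 17, 2019.
Service was by mail, adding 5 days: December 17, 2019 + 5 days = December 22, 2019.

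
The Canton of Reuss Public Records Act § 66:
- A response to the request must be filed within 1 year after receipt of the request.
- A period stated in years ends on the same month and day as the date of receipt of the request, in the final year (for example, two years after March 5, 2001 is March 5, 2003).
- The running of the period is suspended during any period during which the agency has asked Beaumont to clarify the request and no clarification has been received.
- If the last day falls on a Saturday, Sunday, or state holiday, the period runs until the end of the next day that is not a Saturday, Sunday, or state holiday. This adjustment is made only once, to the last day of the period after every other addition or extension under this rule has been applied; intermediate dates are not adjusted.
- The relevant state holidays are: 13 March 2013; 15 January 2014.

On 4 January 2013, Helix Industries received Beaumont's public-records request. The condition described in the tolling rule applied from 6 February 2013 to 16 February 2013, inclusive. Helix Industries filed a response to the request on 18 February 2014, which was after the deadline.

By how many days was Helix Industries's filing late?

1 year after 4 January 2013 is January 4, 2014.
From February 6, 2013 through February 16, 2013 inclusive is 11 days; tolling adds 11 days: January 4, 2014 + 11 days = January 15, 2014.
January 15, 2014 is a listed holiday. The next qualifying day is January 16, 2014.
The deadline is January 16, 2014; from January 16, 2014 to February 18, 2014 is 33 days.

33 days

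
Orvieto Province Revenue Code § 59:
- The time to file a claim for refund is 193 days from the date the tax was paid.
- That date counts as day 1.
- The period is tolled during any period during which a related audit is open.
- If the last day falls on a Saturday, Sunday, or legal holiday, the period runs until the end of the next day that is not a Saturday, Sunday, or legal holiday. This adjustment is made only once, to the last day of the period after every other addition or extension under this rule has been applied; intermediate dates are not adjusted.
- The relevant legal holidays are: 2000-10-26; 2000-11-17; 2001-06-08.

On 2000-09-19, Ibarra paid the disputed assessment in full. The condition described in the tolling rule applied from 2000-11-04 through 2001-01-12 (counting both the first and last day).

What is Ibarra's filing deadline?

June 11, 2001

Counting 2000-09-19 as day 1, day 193 is March 30, 2001.
From November 4, 2000 through January 12, 2001 inclusive is 70 days; tolling adds 70 days: March 30, 2001 + 70 days = June 8, 2001.
June 8, 2001 is a listed holiday; June 9, 2001 is Saturday; June 10, 2001 is Sunday. The next qualifying day is June 11, 2001.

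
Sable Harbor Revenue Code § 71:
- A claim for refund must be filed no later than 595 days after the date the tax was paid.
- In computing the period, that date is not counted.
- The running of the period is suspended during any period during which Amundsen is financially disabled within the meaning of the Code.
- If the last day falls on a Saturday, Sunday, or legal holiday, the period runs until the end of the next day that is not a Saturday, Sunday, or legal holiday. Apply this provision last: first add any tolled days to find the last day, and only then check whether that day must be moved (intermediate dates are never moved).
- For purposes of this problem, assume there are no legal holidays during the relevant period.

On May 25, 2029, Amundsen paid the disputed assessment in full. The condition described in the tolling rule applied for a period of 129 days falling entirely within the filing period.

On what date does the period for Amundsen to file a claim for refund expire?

May 19, 2031

595 days after May 25, 2029 is January 10, 2031.
Tolling adds 129 days: January 10, 2031 + 129 days = May 19, 2031.
May 19, 2031 is a Monday and not a legal holiday, so no extension applies.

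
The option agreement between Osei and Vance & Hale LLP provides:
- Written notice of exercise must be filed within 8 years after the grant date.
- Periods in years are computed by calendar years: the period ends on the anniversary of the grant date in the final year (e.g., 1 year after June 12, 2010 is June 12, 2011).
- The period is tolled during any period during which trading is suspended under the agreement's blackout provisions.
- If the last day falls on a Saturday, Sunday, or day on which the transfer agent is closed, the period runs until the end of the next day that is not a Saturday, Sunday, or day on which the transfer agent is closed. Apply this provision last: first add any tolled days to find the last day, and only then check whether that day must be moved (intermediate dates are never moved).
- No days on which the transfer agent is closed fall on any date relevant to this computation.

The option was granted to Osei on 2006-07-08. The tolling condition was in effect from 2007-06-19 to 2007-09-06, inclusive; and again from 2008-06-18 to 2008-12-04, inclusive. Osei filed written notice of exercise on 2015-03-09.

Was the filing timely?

8 years after 2006-07-08 is July 8, 2014.
From June 19, 2007 through September 6, 2007 inclusive is 80 days; tolling adds 80 days: July 8, 2014 + 80 days = September 26, 2014.
From June 18, 2008 through December 4, 2008 inclusive is 170 days; tolling adds 170 days: September 26, 2014 + 170 days = March 15, 2015.
March 15, 2015 is Sunday. The next qualifying day is March 16, 2015.
The deadline is March 16, 2015; the filing on March 9, 2015 is on or before that date.

Yes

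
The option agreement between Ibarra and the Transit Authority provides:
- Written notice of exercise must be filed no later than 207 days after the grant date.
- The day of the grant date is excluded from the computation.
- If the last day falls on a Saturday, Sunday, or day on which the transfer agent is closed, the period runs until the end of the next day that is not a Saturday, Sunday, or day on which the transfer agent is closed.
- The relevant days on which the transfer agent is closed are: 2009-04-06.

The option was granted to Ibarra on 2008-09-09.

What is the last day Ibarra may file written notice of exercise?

207 days after 2008-09-09 is April 4, 2009.
April 4, 2009 is Saturday; April 5, 2009 is Sunday; April 6, 2009 is a listed holiday. The next qualifying day is April 7, 2009.

April 7, 2009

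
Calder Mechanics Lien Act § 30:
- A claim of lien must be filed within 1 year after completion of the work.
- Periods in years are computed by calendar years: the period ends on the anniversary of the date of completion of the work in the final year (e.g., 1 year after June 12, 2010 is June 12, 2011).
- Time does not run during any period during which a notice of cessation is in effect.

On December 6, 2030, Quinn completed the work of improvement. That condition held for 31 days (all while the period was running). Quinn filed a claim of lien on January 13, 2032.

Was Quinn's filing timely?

1 year after December 6, 2030 is December 6, 2031.
Tolling adds 31 days: December 6, 2031 + 31 days = January 6, 2032.
The deadline is January 6, 2032; the filing on January 13, 2032 is after that date.

No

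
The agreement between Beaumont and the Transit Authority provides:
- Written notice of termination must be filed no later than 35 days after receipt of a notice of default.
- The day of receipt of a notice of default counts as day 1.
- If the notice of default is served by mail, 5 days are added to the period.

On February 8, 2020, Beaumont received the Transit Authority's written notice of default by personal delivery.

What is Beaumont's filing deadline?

Counting February 8, 2020 as day 1, day 35 is March 13, 2020.
Service was not by mail, so no mail extension applies.

March 13, 2020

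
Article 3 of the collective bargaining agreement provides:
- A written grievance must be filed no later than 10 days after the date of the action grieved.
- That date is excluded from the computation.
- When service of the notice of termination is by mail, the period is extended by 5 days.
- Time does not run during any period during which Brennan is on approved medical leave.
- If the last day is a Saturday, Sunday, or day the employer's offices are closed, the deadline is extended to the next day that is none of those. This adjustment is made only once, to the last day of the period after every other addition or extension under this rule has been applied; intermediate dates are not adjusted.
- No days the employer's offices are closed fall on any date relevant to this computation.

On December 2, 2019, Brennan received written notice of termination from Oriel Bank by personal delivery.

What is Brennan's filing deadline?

10 days after December 2, 2019 is December 12, 2019.
Service was not by mail, so no mail extension applies.
December 12, 2019 is a Thursday and not a day the employer's offices are closed, so no extension applies.

December 12, 2019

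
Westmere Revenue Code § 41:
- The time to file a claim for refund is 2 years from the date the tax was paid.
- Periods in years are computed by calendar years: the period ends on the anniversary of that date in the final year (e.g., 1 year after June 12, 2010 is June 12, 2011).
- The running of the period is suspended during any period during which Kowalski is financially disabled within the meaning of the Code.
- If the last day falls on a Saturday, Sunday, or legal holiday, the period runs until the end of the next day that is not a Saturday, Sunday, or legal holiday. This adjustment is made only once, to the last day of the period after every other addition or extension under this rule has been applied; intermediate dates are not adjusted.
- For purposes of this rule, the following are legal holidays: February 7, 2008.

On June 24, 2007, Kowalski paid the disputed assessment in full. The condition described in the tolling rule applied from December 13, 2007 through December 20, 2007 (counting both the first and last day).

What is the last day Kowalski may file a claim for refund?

2 years after June 24, 2007 is June 24, 2009.
From December 13, 2007 through December 20, 2007 inclusive is 8 days; tolling adds 8 days: June 24, 2009 + 8 days = July 2, 2009.
July 2, 2009 is a Thursday and not a legal holiday, so no extension applies.

July 2, 2009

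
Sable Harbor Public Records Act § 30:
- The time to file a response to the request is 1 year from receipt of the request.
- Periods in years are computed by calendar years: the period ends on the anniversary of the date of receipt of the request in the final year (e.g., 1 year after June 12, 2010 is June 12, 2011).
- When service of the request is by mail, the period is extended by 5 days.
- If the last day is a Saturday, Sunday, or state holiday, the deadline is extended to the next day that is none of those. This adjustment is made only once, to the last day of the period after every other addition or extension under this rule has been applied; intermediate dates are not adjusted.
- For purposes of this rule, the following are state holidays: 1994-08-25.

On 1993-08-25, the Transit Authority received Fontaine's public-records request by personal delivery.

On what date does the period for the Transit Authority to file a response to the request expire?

1 year after 1993-08-25 is August 25, 1994.
Service was not by mail, so no mail extension applies.
August 25, 1994 is a listed holiday. The next qualifying day is August 26, 1994.

August 26, 1994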